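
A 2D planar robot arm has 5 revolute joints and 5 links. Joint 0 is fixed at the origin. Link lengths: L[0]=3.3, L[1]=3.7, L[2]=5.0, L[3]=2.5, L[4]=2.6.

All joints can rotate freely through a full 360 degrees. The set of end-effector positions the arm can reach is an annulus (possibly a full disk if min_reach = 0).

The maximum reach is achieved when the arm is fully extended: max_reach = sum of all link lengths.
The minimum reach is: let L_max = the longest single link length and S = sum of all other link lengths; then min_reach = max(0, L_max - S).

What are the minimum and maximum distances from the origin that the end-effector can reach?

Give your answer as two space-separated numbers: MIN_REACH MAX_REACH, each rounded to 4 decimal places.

Answer: 0.0000 17.1000

Derivation:
Link lengths: [3.3, 3.7, 5.0, 2.5, 2.6]
max_reach = 3.3 + 3.7 + 5 + 2.5 + 2.6 = 17.1
L_max = max([3.3, 3.7, 5.0, 2.5, 2.6]) = 5
S (sum of others) = 17.1 - 5 = 12.1
min_reach = max(0, 5 - 12.1) = max(0, -7.1) = 0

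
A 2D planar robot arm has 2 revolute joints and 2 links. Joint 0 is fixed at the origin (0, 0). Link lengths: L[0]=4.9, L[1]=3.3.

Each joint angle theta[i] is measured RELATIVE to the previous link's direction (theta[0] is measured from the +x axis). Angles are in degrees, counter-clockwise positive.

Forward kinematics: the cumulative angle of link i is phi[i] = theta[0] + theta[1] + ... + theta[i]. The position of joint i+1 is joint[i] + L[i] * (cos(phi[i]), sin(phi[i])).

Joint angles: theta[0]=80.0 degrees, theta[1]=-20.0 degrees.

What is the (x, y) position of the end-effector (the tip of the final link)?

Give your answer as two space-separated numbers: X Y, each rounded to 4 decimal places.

joint[0] = (0.0000, 0.0000)  (base)
link 0: phi[0] = 80 = 80 deg
  cos(80 deg) = 0.1736, sin(80 deg) = 0.9848
  joint[1] = (0.0000, 0.0000) + 4.9 * (0.1736, 0.9848) = (0.0000 + 0.8509, 0.0000 + 4.8256) = (0.8509, 4.8256)
link 1: phi[1] = 80 + -20 = 60 deg
  cos(60 deg) = 0.5000, sin(60 deg) = 0.8660
  joint[2] = (0.8509, 4.8256) + 3.3 * (0.5000, 0.8660) = (0.8509 + 1.6500, 4.8256 + 2.8579) = (2.5009, 7.6834)
End effector: (2.5009, 7.6834)

Answer: 2.5009 7.6834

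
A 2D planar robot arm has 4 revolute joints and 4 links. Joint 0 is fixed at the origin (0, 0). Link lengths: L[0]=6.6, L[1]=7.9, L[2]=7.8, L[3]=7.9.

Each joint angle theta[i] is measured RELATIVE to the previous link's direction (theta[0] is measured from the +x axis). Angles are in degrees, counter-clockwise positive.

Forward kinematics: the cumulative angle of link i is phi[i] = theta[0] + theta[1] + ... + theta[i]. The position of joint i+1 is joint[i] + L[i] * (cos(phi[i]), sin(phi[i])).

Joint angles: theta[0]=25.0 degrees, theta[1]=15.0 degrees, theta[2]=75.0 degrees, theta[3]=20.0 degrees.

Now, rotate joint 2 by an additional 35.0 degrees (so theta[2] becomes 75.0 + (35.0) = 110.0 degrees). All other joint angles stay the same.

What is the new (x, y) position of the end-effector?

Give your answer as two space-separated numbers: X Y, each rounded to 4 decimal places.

Answer: -2.5016 13.1391

Derivation:
joint[0] = (0.0000, 0.0000)  (base)
link 0: phi[0] = 25 = 25 deg
  cos(25 deg) = 0.9063, sin(25 deg) = 0.4226
  joint[1] = (0.0000, 0.0000) + 6.6 * (0.9063, 0.4226) = (0.0000 + 5.9816, 0.0000 + 2.7893) = (5.9816, 2.7893)
link 1: phi[1] = 25 + 15 = 40 deg
  cos(40 deg) = 0.7660, sin(40 deg) = 0.6428
  joint[2] = (5.9816, 2.7893) + 7.9 * (0.7660, 0.6428) = (5.9816 + 6.0518, 2.7893 + 5.0780) = (12.0334, 7.8673)
link 2: phi[2] = 25 + 15 + 110 = 150 deg
  cos(150 deg) = -0.8660, sin(150 deg) = 0.5000
  joint[3] = (12.0334, 7.8673) + 7.8 * (-0.8660, 0.5000) = (12.0334 + -6.7550, 7.8673 + 3.9000) = (5.2784, 11.7673)
link 3: phi[3] = 25 + 15 + 110 + 20 = 170 deg
  cos(170 deg) = -0.9848, sin(170 deg) = 0.1736
  joint[4] = (5.2784, 11.7673) + 7.9 * (-0.9848, 0.1736) = (5.2784 + -7.7800, 11.7673 + 1.3718) = (-2.5016, 13.1391)
End effector: (-2.5016, 13.1391)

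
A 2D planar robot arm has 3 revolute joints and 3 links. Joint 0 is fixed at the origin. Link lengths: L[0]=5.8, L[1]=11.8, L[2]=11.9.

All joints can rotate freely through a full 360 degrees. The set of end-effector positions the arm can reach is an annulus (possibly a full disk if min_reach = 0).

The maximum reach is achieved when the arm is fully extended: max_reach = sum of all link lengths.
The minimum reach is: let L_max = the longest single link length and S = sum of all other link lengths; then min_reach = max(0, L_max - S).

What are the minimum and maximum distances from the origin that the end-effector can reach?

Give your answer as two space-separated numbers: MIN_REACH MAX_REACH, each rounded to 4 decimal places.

Answer: 0.0000 29.5000

Derivation:
Link lengths: [5.8, 11.8, 11.9]
max_reach = 5.8 + 11.8 + 11.9 = 29.5
L_max = max([5.8, 11.8, 11.9]) = 11.9
S (sum of others) = 29.5 - 11.9 = 17.6
min_reach = max(0, 11.9 - 17.6) = max(0, -5.7) = 0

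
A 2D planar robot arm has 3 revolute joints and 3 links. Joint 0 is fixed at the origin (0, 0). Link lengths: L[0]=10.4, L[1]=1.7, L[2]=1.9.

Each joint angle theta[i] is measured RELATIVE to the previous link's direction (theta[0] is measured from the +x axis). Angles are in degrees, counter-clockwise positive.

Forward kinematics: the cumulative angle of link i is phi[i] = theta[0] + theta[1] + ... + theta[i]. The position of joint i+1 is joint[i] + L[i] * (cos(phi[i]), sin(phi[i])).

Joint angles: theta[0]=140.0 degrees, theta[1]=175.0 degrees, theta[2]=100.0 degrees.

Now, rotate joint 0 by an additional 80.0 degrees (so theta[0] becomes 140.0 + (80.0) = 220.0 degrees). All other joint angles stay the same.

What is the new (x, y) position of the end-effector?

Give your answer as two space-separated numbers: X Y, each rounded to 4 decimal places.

joint[0] = (0.0000, 0.0000)  (base)
link 0: phi[0] = 220 = 220 deg
  cos(220 deg) = -0.7660, sin(220 deg) = -0.6428
  joint[1] = (0.0000, 0.0000) + 10.4 * (-0.7660, -0.6428) = (0.0000 + -7.9669, 0.0000 + -6.6850) = (-7.9669, -6.6850)
link 1: phi[1] = 220 + 175 = 395 deg
  cos(395 deg) = 0.8192, sin(395 deg) = 0.5736
  joint[2] = (-7.9669, -6.6850) + 1.7 * (0.8192, 0.5736) = (-7.9669 + 1.3926, -6.6850 + 0.9751) = (-6.5743, -5.7099)
link 2: phi[2] = 220 + 175 + 100 = 495 deg
  cos(495 deg) = -0.7071, sin(495 deg) = 0.7071
  joint[3] = (-6.5743, -5.7099) + 1.9 * (-0.7071, 0.7071) = (-6.5743 + -1.3435, -5.7099 + 1.3435) = (-7.9178, -4.3664)
End effector: (-7.9178, -4.3664)

Answer: -7.9178 -4.3664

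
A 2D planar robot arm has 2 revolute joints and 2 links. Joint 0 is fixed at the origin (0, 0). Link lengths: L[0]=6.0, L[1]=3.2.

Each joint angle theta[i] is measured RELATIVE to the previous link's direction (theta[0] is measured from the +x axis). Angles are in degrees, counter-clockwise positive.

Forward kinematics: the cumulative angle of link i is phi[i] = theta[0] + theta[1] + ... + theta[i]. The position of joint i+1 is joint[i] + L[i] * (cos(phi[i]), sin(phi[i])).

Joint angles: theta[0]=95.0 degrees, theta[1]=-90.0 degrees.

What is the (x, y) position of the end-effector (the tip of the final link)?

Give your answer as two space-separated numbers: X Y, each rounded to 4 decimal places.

joint[0] = (0.0000, 0.0000)  (base)
link 0: phi[0] = 95 = 95 deg
  cos(95 deg) = -0.0872, sin(95 deg) = 0.9962
  joint[1] = (0.0000, 0.0000) + 6 * (-0.0872, 0.9962) = (0.0000 + -0.5229, 0.0000 + 5.9772) = (-0.5229, 5.9772)
link 1: phi[1] = 95 + -90 = 5 deg
  cos(5 deg) = 0.9962, sin(5 deg) = 0.0872
  joint[2] = (-0.5229, 5.9772) + 3.2 * (0.9962, 0.0872) = (-0.5229 + 3.1878, 5.9772 + 0.2789) = (2.6649, 6.2561)
End effector: (2.6649, 6.2561)

Answer: 2.6649 6.2561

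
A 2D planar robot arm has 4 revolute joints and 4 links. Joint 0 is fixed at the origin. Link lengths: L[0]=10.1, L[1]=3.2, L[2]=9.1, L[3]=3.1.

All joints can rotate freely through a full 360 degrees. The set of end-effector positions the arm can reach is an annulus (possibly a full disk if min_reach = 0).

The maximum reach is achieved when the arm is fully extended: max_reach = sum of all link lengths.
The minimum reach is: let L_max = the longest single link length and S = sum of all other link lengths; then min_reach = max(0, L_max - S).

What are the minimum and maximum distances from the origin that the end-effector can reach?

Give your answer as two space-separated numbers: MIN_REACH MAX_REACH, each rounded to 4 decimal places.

Link lengths: [10.1, 3.2, 9.1, 3.1]
max_reach = 10.1 + 3.2 + 9.1 + 3.1 = 25.5
L_max = max([10.1, 3.2, 9.1, 3.1]) = 10.1
S (sum of others) = 25.5 - 10.1 = 15.4
min_reach = max(0, 10.1 - 15.4) = max(0, -5.3) = 0

Answer: 0.0000 25.5000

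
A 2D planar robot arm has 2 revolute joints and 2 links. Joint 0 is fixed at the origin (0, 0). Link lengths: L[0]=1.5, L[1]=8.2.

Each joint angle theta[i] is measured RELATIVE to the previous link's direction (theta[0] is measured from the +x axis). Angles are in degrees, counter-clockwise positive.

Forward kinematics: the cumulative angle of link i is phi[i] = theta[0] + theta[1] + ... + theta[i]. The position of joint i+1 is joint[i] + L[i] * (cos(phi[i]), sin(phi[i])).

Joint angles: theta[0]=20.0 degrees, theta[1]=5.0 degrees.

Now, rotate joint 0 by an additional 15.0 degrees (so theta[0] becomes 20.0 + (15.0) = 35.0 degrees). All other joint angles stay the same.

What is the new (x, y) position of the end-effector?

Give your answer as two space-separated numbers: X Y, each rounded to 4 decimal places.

joint[0] = (0.0000, 0.0000)  (base)
link 0: phi[0] = 35 = 35 deg
  cos(35 deg) = 0.8192, sin(35 deg) = 0.5736
  joint[1] = (0.0000, 0.0000) + 1.5 * (0.8192, 0.5736) = (0.0000 + 1.2287, 0.0000 + 0.8604) = (1.2287, 0.8604)
link 1: phi[1] = 35 + 5 = 40 deg
  cos(40 deg) = 0.7660, sin(40 deg) = 0.6428
  joint[2] = (1.2287, 0.8604) + 8.2 * (0.7660, 0.6428) = (1.2287 + 6.2816, 0.8604 + 5.2709) = (7.5103, 6.1312)
End effector: (7.5103, 6.1312)

Answer: 7.5103 6.1312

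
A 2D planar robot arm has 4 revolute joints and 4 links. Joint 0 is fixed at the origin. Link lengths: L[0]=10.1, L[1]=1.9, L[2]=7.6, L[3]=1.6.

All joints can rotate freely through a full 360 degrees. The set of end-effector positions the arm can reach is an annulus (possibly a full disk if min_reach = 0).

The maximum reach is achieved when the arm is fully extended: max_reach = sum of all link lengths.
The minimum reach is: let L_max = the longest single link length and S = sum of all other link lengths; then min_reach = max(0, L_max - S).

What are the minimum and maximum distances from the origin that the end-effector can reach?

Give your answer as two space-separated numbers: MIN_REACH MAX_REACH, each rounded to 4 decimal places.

Link lengths: [10.1, 1.9, 7.6, 1.6]
max_reach = 10.1 + 1.9 + 7.6 + 1.6 = 21.2
L_max = max([10.1, 1.9, 7.6, 1.6]) = 10.1
S (sum of others) = 21.2 - 10.1 = 11.1
min_reach = max(0, 10.1 - 11.1) = max(0, -1) = 0

Answer: 0.0000 21.2000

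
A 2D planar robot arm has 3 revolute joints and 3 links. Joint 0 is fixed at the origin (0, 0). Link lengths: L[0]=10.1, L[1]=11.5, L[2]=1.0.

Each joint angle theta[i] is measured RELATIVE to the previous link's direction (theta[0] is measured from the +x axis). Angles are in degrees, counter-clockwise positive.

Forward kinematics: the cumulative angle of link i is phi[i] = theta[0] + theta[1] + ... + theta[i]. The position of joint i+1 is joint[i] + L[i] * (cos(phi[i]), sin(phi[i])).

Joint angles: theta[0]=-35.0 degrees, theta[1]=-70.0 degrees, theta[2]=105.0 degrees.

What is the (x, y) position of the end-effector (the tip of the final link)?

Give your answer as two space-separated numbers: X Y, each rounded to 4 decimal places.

Answer: 6.2970 -16.9013

Derivation:
joint[0] = (0.0000, 0.0000)  (base)
link 0: phi[0] = -35 = -35 deg
  cos(-35 deg) = 0.8192, sin(-35 deg) = -0.5736
  joint[1] = (0.0000, 0.0000) + 10.1 * (0.8192, -0.5736) = (0.0000 + 8.2734, 0.0000 + -5.7931) = (8.2734, -5.7931)
link 1: phi[1] = -35 + -70 = -105 deg
  cos(-105 deg) = -0.2588, sin(-105 deg) = -0.9659
  joint[2] = (8.2734, -5.7931) + 11.5 * (-0.2588, -0.9659) = (8.2734 + -2.9764, -5.7931 + -11.1081) = (5.2970, -16.9013)
link 2: phi[2] = -35 + -70 + 105 = 0 deg
  cos(0 deg) = 1.0000, sin(0 deg) = 0.0000
  joint[3] = (5.2970, -16.9013) + 1 * (1.0000, 0.0000) = (5.2970 + 1.0000, -16.9013 + 0.0000) = (6.2970, -16.9013)
End effector: (6.2970, -16.9013)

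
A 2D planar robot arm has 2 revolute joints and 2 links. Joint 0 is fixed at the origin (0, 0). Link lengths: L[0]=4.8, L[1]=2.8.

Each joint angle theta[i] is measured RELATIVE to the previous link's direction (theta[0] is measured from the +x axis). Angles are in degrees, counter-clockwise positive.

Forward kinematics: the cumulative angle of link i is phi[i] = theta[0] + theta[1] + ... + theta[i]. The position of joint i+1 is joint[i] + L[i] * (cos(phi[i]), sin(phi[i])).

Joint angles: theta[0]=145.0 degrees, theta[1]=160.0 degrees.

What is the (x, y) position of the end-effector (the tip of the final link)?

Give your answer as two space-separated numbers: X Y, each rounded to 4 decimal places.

Answer: -2.3259 0.4595

Derivation:
joint[0] = (0.0000, 0.0000)  (base)
link 0: phi[0] = 145 = 145 deg
  cos(145 deg) = -0.8192, sin(145 deg) = 0.5736
  joint[1] = (0.0000, 0.0000) + 4.8 * (-0.8192, 0.5736) = (0.0000 + -3.9319, 0.0000 + 2.7532) = (-3.9319, 2.7532)
link 1: phi[1] = 145 + 160 = 305 deg
  cos(305 deg) = 0.5736, sin(305 deg) = -0.8192
  joint[2] = (-3.9319, 2.7532) + 2.8 * (0.5736, -0.8192) = (-3.9319 + 1.6060, 2.7532 + -2.2936) = (-2.3259, 0.4595)
End effector: (-2.3259, 0.4595)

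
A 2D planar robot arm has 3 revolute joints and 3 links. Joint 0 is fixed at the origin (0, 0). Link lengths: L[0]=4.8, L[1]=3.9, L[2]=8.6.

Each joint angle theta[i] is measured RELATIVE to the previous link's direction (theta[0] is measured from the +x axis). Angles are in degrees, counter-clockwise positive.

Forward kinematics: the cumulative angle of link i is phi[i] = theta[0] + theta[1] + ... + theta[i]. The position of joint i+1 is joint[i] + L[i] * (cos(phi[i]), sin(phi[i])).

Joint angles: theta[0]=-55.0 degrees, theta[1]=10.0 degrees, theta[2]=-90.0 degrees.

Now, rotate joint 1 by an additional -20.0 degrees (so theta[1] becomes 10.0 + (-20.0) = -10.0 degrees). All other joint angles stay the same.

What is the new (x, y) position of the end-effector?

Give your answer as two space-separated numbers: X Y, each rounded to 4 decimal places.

Answer: -3.3929 -11.1010

Derivation:
joint[0] = (0.0000, 0.0000)  (base)
link 0: phi[0] = -55 = -55 deg
  cos(-55 deg) = 0.5736, sin(-55 deg) = -0.8192
  joint[1] = (0.0000, 0.0000) + 4.8 * (0.5736, -0.8192) = (0.0000 + 2.7532, 0.0000 + -3.9319) = (2.7532, -3.9319)
link 1: phi[1] = -55 + -10 = -65 deg
  cos(-65 deg) = 0.4226, sin(-65 deg) = -0.9063
  joint[2] = (2.7532, -3.9319) + 3.9 * (0.4226, -0.9063) = (2.7532 + 1.6482, -3.9319 + -3.5346) = (4.4014, -7.4665)
link 2: phi[2] = -55 + -10 + -90 = -155 deg
  cos(-155 deg) = -0.9063, sin(-155 deg) = -0.4226
  joint[3] = (4.4014, -7.4665) + 8.6 * (-0.9063, -0.4226) = (4.4014 + -7.7942, -7.4665 + -3.6345) = (-3.3929, -11.1010)
End effector: (-3.3929, -11.1010)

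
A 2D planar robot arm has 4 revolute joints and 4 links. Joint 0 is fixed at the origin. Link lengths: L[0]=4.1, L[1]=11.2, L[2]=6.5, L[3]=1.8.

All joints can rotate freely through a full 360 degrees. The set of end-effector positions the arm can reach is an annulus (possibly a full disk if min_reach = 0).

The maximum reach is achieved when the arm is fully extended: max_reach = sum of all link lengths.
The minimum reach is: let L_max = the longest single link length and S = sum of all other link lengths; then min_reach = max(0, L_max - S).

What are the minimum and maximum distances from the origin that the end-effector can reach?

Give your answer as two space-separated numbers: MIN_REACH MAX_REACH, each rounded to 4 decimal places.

Answer: 0.0000 23.6000

Derivation:
Link lengths: [4.1, 11.2, 6.5, 1.8]
max_reach = 4.1 + 11.2 + 6.5 + 1.8 = 23.6
L_max = max([4.1, 11.2, 6.5, 1.8]) = 11.2
S (sum of others) = 23.6 - 11.2 = 12.4
min_reach = max(0, 11.2 - 12.4) = max(0, -1.2) = 0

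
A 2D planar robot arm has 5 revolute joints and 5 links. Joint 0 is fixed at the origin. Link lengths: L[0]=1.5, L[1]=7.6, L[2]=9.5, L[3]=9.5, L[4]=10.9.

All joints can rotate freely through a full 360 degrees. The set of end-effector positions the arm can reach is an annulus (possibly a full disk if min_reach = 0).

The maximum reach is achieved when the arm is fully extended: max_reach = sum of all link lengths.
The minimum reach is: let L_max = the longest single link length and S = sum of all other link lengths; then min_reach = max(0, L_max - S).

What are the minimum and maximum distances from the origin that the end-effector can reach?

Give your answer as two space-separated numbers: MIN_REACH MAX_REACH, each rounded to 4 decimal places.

Answer: 0.0000 39.0000

Derivation:
Link lengths: [1.5, 7.6, 9.5, 9.5, 10.9]
max_reach = 1.5 + 7.6 + 9.5 + 9.5 + 10.9 = 39
L_max = max([1.5, 7.6, 9.5, 9.5, 10.9]) = 10.9
S (sum of others) = 39 - 10.9 = 28.1
min_reach = max(0, 10.9 - 28.1) = max(0, -17.2) = 0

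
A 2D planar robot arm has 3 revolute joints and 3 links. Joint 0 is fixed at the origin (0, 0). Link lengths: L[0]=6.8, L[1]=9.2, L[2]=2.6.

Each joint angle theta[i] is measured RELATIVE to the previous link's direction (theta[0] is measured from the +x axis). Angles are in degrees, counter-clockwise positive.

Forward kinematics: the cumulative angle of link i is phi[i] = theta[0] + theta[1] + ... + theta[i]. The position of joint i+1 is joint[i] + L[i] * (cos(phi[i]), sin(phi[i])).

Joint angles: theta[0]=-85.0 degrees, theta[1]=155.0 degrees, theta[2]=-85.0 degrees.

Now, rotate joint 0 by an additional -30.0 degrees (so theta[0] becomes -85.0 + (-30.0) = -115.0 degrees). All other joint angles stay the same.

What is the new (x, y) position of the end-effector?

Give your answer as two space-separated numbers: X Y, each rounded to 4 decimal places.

joint[0] = (0.0000, 0.0000)  (base)
link 0: phi[0] = -115 = -115 deg
  cos(-115 deg) = -0.4226, sin(-115 deg) = -0.9063
  joint[1] = (0.0000, 0.0000) + 6.8 * (-0.4226, -0.9063) = (0.0000 + -2.8738, 0.0000 + -6.1629) = (-2.8738, -6.1629)
link 1: phi[1] = -115 + 155 = 40 deg
  cos(40 deg) = 0.7660, sin(40 deg) = 0.6428
  joint[2] = (-2.8738, -6.1629) + 9.2 * (0.7660, 0.6428) = (-2.8738 + 7.0476, -6.1629 + 5.9136) = (4.1738, -0.2492)
link 2: phi[2] = -115 + 155 + -85 = -45 deg
  cos(-45 deg) = 0.7071, sin(-45 deg) = -0.7071
  joint[3] = (4.1738, -0.2492) + 2.6 * (0.7071, -0.7071) = (4.1738 + 1.8385, -0.2492 + -1.8385) = (6.0123, -2.0877)
End effector: (6.0123, -2.0877)

Answer: 6.0123 -2.0877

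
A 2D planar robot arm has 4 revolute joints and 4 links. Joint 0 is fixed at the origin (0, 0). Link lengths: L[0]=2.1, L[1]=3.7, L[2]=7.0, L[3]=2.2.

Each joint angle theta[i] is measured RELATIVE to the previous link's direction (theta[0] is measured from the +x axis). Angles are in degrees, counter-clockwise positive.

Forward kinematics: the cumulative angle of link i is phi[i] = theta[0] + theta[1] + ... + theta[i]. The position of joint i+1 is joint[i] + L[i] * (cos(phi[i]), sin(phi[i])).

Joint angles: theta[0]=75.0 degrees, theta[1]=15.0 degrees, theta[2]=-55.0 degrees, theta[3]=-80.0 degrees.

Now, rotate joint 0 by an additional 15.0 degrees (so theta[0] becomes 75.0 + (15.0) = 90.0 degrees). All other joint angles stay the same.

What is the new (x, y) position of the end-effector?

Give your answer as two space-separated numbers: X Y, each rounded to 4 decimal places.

joint[0] = (0.0000, 0.0000)  (base)
link 0: phi[0] = 90 = 90 deg
  cos(90 deg) = 0.0000, sin(90 deg) = 1.0000
  joint[1] = (0.0000, 0.0000) + 2.1 * (0.0000, 1.0000) = (0.0000 + 0.0000, 0.0000 + 2.1000) = (0.0000, 2.1000)
link 1: phi[1] = 90 + 15 = 105 deg
  cos(105 deg) = -0.2588, sin(105 deg) = 0.9659
  joint[2] = (0.0000, 2.1000) + 3.7 * (-0.2588, 0.9659) = (0.0000 + -0.9576, 2.1000 + 3.5739) = (-0.9576, 5.6739)
link 2: phi[2] = 90 + 15 + -55 = 50 deg
  cos(50 deg) = 0.6428, sin(50 deg) = 0.7660
  joint[3] = (-0.9576, 5.6739) + 7 * (0.6428, 0.7660) = (-0.9576 + 4.4995, 5.6739 + 5.3623) = (3.5419, 11.0362)
link 3: phi[3] = 90 + 15 + -55 + -80 = -30 deg
  cos(-30 deg) = 0.8660, sin(-30 deg) = -0.5000
  joint[4] = (3.5419, 11.0362) + 2.2 * (0.8660, -0.5000) = (3.5419 + 1.9053, 11.0362 + -1.1000) = (5.4471, 9.9362)
End effector: (5.4471, 9.9362)

Answer: 5.4471 9.9362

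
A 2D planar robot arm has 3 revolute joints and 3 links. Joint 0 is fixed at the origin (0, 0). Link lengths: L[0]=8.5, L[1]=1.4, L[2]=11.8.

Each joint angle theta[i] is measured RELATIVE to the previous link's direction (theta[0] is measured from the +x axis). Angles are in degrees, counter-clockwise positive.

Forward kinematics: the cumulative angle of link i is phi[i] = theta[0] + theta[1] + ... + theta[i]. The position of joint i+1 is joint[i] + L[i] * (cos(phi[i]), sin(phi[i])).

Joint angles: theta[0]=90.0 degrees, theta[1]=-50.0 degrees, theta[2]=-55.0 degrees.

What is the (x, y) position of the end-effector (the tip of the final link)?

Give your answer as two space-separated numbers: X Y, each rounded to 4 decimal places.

joint[0] = (0.0000, 0.0000)  (base)
link 0: phi[0] = 90 = 90 deg
  cos(90 deg) = 0.0000, sin(90 deg) = 1.0000
  joint[1] = (0.0000, 0.0000) + 8.5 * (0.0000, 1.0000) = (0.0000 + 0.0000, 0.0000 + 8.5000) = (0.0000, 8.5000)
link 1: phi[1] = 90 + -50 = 40 deg
  cos(40 deg) = 0.7660, sin(40 deg) = 0.6428
  joint[2] = (0.0000, 8.5000) + 1.4 * (0.7660, 0.6428) = (0.0000 + 1.0725, 8.5000 + 0.8999) = (1.0725, 9.3999)
link 2: phi[2] = 90 + -50 + -55 = -15 deg
  cos(-15 deg) = 0.9659, sin(-15 deg) = -0.2588
  joint[3] = (1.0725, 9.3999) + 11.8 * (0.9659, -0.2588) = (1.0725 + 11.3979, 9.3999 + -3.0541) = (12.4704, 6.3458)
End effector: (12.4704, 6.3458)

Answer: 12.4704 6.3458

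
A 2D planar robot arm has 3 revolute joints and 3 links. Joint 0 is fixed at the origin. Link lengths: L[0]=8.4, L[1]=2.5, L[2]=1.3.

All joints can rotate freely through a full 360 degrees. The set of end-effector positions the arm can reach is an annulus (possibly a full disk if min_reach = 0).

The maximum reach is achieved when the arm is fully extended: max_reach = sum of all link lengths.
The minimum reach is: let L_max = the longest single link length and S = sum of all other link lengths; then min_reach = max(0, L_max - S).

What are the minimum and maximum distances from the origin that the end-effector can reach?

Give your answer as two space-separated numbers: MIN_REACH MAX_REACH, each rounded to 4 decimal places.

Link lengths: [8.4, 2.5, 1.3]
max_reach = 8.4 + 2.5 + 1.3 = 12.2
L_max = max([8.4, 2.5, 1.3]) = 8.4
S (sum of others) = 12.2 - 8.4 = 3.8
min_reach = max(0, 8.4 - 3.8) = max(0, 4.6) = 4.6

Answer: 4.6000 12.2000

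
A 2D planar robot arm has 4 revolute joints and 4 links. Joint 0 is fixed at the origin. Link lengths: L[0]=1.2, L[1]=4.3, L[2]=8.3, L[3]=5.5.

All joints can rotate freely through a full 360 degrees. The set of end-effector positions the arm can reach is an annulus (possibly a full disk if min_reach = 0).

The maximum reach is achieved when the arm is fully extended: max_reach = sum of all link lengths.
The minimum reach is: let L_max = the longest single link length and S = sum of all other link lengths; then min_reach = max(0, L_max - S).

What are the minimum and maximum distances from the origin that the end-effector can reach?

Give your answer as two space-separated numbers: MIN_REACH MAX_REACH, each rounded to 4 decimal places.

Answer: 0.0000 19.3000

Derivation:
Link lengths: [1.2, 4.3, 8.3, 5.5]
max_reach = 1.2 + 4.3 + 8.3 + 5.5 = 19.3
L_max = max([1.2, 4.3, 8.3, 5.5]) = 8.3
S (sum of others) = 19.3 - 8.3 = 11
min_reach = max(0, 8.3 - 11) = max(0, -2.7) = 0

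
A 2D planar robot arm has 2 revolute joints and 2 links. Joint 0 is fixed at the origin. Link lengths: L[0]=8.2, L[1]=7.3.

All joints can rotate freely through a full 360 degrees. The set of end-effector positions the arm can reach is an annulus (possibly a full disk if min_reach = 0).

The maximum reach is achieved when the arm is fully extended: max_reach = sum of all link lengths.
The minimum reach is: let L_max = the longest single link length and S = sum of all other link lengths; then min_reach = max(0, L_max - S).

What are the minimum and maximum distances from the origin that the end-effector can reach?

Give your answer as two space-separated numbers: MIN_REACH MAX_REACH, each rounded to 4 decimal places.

Answer: 0.9000 15.5000

Derivation:
Link lengths: [8.2, 7.3]
max_reach = 8.2 + 7.3 = 15.5
L_max = max([8.2, 7.3]) = 8.2
S (sum of others) = 15.5 - 8.2 = 7.3
min_reach = max(0, 8.2 - 7.3) = max(0, 0.9) = 0.9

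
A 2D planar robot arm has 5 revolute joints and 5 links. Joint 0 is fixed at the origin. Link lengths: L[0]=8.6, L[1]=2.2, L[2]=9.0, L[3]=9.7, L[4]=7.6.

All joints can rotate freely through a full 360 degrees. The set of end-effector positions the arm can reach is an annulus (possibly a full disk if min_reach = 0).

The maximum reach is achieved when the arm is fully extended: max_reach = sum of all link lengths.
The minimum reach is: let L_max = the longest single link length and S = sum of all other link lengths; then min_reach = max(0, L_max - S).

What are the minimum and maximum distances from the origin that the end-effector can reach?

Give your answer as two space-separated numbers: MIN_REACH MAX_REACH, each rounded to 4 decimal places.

Link lengths: [8.6, 2.2, 9.0, 9.7, 7.6]
max_reach = 8.6 + 2.2 + 9 + 9.7 + 7.6 = 37.1
L_max = max([8.6, 2.2, 9.0, 9.7, 7.6]) = 9.7
S (sum of others) = 37.1 - 9.7 = 27.4
min_reach = max(0, 9.7 - 27.4) = max(0, -17.7) = 0

Answer: 0.0000 37.1000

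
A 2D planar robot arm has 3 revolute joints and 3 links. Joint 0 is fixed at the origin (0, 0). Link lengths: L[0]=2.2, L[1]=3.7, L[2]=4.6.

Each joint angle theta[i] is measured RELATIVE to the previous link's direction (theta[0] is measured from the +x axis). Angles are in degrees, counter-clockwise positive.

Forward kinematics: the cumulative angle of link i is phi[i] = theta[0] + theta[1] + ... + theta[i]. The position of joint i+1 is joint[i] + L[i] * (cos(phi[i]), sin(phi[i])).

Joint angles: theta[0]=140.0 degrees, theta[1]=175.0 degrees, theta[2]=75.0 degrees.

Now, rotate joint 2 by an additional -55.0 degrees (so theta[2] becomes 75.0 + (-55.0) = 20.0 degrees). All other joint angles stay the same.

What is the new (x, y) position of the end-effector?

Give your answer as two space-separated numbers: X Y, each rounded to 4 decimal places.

joint[0] = (0.0000, 0.0000)  (base)
link 0: phi[0] = 140 = 140 deg
  cos(140 deg) = -0.7660, sin(140 deg) = 0.6428
  joint[1] = (0.0000, 0.0000) + 2.2 * (-0.7660, 0.6428) = (0.0000 + -1.6853, 0.0000 + 1.4141) = (-1.6853, 1.4141)
link 1: phi[1] = 140 + 175 = 315 deg
  cos(315 deg) = 0.7071, sin(315 deg) = -0.7071
  joint[2] = (-1.6853, 1.4141) + 3.7 * (0.7071, -0.7071) = (-1.6853 + 2.6163, 1.4141 + -2.6163) = (0.9310, -1.2022)
link 2: phi[2] = 140 + 175 + 20 = 335 deg
  cos(335 deg) = 0.9063, sin(335 deg) = -0.4226
  joint[3] = (0.9310, -1.2022) + 4.6 * (0.9063, -0.4226) = (0.9310 + 4.1690, -1.2022 + -1.9440) = (5.1000, -3.1462)
End effector: (5.1000, -3.1462)

Answer: 5.1000 -3.1462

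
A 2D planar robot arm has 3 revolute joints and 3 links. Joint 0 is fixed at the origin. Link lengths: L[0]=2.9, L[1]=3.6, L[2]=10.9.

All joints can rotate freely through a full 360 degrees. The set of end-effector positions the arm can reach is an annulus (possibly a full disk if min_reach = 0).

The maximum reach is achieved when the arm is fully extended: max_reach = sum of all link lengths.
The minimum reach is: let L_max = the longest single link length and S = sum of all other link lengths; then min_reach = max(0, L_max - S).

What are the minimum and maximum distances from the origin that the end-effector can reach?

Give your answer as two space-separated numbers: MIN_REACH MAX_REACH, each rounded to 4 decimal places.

Answer: 4.4000 17.4000

Derivation:
Link lengths: [2.9, 3.6, 10.9]
max_reach = 2.9 + 3.6 + 10.9 = 17.4
L_max = max([2.9, 3.6, 10.9]) = 10.9
S (sum of others) = 17.4 - 10.9 = 6.5
min_reach = max(0, 10.9 - 6.5) = max(0, 4.4) = 4.4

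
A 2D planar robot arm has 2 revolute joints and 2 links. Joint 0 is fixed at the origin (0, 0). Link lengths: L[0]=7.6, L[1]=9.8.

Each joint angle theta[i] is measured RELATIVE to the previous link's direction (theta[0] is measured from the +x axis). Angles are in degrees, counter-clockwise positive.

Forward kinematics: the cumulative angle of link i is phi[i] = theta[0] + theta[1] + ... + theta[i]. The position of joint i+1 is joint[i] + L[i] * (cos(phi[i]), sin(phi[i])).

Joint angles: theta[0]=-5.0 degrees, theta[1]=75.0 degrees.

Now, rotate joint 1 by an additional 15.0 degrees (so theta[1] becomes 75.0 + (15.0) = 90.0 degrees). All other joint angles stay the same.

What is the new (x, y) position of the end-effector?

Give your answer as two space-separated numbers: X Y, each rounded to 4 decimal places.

Answer: 8.4252 9.1003

Derivation:
joint[0] = (0.0000, 0.0000)  (base)
link 0: phi[0] = -5 = -5 deg
  cos(-5 deg) = 0.9962, sin(-5 deg) = -0.0872
  joint[1] = (0.0000, 0.0000) + 7.6 * (0.9962, -0.0872) = (0.0000 + 7.5711, 0.0000 + -0.6624) = (7.5711, -0.6624)
link 1: phi[1] = -5 + 90 = 85 deg
  cos(85 deg) = 0.0872, sin(85 deg) = 0.9962
  joint[2] = (7.5711, -0.6624) + 9.8 * (0.0872, 0.9962) = (7.5711 + 0.8541, -0.6624 + 9.7627) = (8.4252, 9.1003)
End effector: (8.4252, 9.1003)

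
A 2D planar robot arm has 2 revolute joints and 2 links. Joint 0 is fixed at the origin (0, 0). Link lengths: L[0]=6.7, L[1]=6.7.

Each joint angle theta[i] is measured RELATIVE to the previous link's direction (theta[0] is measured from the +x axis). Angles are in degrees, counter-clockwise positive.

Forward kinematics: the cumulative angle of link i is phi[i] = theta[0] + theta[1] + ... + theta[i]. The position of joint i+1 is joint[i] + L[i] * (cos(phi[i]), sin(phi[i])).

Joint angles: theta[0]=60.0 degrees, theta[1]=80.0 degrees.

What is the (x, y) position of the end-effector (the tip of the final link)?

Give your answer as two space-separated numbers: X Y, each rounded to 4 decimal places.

joint[0] = (0.0000, 0.0000)  (base)
link 0: phi[0] = 60 = 60 deg
  cos(60 deg) = 0.5000, sin(60 deg) = 0.8660
  joint[1] = (0.0000, 0.0000) + 6.7 * (0.5000, 0.8660) = (0.0000 + 3.3500, 0.0000 + 5.8024) = (3.3500, 5.8024)
link 1: phi[1] = 60 + 80 = 140 deg
  cos(140 deg) = -0.7660, sin(140 deg) = 0.6428
  joint[2] = (3.3500, 5.8024) + 6.7 * (-0.7660, 0.6428) = (3.3500 + -5.1325, 5.8024 + 4.3067) = (-1.7825, 10.1090)
End effector: (-1.7825, 10.1090)

Answer: -1.7825 10.1090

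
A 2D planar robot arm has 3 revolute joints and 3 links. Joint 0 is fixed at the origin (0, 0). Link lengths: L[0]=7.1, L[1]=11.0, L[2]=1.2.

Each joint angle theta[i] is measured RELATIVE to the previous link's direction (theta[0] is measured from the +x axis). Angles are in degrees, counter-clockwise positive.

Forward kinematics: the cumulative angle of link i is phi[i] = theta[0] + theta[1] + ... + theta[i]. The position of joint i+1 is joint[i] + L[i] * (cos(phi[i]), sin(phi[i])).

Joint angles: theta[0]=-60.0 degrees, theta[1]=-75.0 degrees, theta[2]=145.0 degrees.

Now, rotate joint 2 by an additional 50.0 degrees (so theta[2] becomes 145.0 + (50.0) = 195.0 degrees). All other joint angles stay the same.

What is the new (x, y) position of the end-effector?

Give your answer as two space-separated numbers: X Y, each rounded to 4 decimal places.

Answer: -3.6282 -12.8877

Derivation:
joint[0] = (0.0000, 0.0000)  (base)
link 0: phi[0] = -60 = -60 deg
  cos(-60 deg) = 0.5000, sin(-60 deg) = -0.8660
  joint[1] = (0.0000, 0.0000) + 7.1 * (0.5000, -0.8660) = (0.0000 + 3.5500, 0.0000 + -6.1488) = (3.5500, -6.1488)
link 1: phi[1] = -60 + -75 = -135 deg
  cos(-135 deg) = -0.7071, sin(-135 deg) = -0.7071
  joint[2] = (3.5500, -6.1488) + 11 * (-0.7071, -0.7071) = (3.5500 + -7.7782, -6.1488 + -7.7782) = (-4.2282, -13.9270)
link 2: phi[2] = -60 + -75 + 195 = 60 deg
  cos(60 deg) = 0.5000, sin(60 deg) = 0.8660
  joint[3] = (-4.2282, -13.9270) + 1.2 * (0.5000, 0.8660) = (-4.2282 + 0.6000, -13.9270 + 1.0392) = (-3.6282, -12.8877)
End effector: (-3.6282, -12.8877)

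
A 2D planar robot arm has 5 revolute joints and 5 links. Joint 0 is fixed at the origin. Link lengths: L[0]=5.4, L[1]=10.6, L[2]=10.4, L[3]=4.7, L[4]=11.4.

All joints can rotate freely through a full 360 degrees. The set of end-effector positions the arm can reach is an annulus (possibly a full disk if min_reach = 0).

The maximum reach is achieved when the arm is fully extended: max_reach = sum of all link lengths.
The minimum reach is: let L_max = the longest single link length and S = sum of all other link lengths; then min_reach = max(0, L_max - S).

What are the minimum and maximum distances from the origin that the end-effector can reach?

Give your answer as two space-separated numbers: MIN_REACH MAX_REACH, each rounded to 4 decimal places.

Link lengths: [5.4, 10.6, 10.4, 4.7, 11.4]
max_reach = 5.4 + 10.6 + 10.4 + 4.7 + 11.4 = 42.5
L_max = max([5.4, 10.6, 10.4, 4.7, 11.4]) = 11.4
S (sum of others) = 42.5 - 11.4 = 31.1
min_reach = max(0, 11.4 - 31.1) = max(0, -19.7) = 0

Answer: 0.0000 42.5000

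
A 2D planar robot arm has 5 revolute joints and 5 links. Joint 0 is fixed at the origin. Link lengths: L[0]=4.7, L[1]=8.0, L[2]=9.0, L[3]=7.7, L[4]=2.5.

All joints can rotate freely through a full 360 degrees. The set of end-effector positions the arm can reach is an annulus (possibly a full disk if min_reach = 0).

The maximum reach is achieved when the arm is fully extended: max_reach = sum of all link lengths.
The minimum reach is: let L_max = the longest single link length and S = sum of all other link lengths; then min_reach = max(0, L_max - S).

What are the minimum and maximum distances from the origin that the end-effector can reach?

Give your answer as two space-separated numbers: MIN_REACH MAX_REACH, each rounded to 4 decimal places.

Answer: 0.0000 31.9000

Derivation:
Link lengths: [4.7, 8.0, 9.0, 7.7, 2.5]
max_reach = 4.7 + 8 + 9 + 7.7 + 2.5 = 31.9
L_max = max([4.7, 8.0, 9.0, 7.7, 2.5]) = 9
S (sum of others) = 31.9 - 9 = 22.9
min_reach = max(0, 9 - 22.9) = max(0, -13.9) = 0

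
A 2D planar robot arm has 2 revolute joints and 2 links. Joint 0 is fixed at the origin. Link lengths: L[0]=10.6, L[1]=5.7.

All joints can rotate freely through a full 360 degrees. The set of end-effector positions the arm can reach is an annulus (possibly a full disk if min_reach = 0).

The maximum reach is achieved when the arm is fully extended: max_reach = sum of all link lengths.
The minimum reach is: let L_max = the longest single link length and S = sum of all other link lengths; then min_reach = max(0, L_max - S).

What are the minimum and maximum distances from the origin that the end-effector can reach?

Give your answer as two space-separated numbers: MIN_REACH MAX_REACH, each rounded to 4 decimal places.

Answer: 4.9000 16.3000

Derivation:
Link lengths: [10.6, 5.7]
max_reach = 10.6 + 5.7 = 16.3
L_max = max([10.6, 5.7]) = 10.6
S (sum of others) = 16.3 - 10.6 = 5.7
min_reach = max(0, 10.6 - 5.7) = max(0, 4.9) = 4.9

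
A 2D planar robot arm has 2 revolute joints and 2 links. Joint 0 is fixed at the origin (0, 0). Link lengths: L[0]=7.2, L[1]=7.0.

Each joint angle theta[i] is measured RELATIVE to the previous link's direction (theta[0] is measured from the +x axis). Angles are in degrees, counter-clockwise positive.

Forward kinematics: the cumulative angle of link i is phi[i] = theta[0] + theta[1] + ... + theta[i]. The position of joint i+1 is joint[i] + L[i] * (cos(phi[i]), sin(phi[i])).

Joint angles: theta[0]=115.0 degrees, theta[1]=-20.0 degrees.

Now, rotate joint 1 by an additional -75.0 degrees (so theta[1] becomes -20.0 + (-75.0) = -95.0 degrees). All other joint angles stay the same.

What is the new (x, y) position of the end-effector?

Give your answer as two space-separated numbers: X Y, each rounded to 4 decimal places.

Answer: 3.5350 8.9196

Derivation:
joint[0] = (0.0000, 0.0000)  (base)
link 0: phi[0] = 115 = 115 deg
  cos(115 deg) = -0.4226, sin(115 deg) = 0.9063
  joint[1] = (0.0000, 0.0000) + 7.2 * (-0.4226, 0.9063) = (0.0000 + -3.0429, 0.0000 + 6.5254) = (-3.0429, 6.5254)
link 1: phi[1] = 115 + -95 = 20 deg
  cos(20 deg) = 0.9397, sin(20 deg) = 0.3420
  joint[2] = (-3.0429, 6.5254) + 7 * (0.9397, 0.3420) = (-3.0429 + 6.5778, 6.5254 + 2.3941) = (3.5350, 8.9196)
End effector: (3.5350, 8.9196)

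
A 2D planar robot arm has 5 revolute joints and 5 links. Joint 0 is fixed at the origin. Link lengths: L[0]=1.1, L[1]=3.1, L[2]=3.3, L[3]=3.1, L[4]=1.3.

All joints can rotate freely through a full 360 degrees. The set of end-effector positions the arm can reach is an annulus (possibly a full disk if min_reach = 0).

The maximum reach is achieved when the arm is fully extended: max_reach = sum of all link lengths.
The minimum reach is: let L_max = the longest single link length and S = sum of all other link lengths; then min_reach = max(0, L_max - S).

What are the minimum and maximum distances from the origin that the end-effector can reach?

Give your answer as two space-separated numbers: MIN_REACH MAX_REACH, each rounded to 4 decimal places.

Link lengths: [1.1, 3.1, 3.3, 3.1, 1.3]
max_reach = 1.1 + 3.1 + 3.3 + 3.1 + 1.3 = 11.9
L_max = max([1.1, 3.1, 3.3, 3.1, 1.3]) = 3.3
S (sum of others) = 11.9 - 3.3 = 8.6
min_reach = max(0, 3.3 - 8.6) = max(0, -5.3) = 0

Answer: 0.0000 11.9000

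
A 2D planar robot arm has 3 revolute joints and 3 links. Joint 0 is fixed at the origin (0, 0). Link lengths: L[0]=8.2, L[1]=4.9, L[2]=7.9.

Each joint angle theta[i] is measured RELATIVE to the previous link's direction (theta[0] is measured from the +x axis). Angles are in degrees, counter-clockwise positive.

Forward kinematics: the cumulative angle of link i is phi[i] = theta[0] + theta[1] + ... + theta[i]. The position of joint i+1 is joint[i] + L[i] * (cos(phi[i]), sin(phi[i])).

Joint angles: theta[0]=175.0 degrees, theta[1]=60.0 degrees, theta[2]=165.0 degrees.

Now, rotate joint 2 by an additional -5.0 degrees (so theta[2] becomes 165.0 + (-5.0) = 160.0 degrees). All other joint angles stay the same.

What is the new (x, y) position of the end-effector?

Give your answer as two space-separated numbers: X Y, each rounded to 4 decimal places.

joint[0] = (0.0000, 0.0000)  (base)
link 0: phi[0] = 175 = 175 deg
  cos(175 deg) = -0.9962, sin(175 deg) = 0.0872
  joint[1] = (0.0000, 0.0000) + 8.2 * (-0.9962, 0.0872) = (0.0000 + -8.1688, 0.0000 + 0.7147) = (-8.1688, 0.7147)
link 1: phi[1] = 175 + 60 = 235 deg
  cos(235 deg) = -0.5736, sin(235 deg) = -0.8192
  joint[2] = (-8.1688, 0.7147) + 4.9 * (-0.5736, -0.8192) = (-8.1688 + -2.8105, 0.7147 + -4.0138) = (-10.9793, -3.2992)
link 2: phi[2] = 175 + 60 + 160 = 395 deg
  cos(395 deg) = 0.8192, sin(395 deg) = 0.5736
  joint[3] = (-10.9793, -3.2992) + 7.9 * (0.8192, 0.5736) = (-10.9793 + 6.4713, -3.2992 + 4.5313) = (-4.5080, 1.2321)
End effector: (-4.5080, 1.2321)

Answer: -4.5080 1.2321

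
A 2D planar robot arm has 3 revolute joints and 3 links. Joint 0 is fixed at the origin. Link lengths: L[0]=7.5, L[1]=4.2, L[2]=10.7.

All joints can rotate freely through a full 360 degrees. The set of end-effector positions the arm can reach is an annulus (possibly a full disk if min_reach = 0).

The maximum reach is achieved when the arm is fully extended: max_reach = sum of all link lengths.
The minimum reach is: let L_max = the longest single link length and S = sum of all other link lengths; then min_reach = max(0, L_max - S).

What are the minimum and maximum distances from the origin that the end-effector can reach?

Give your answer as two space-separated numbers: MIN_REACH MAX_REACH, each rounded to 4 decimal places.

Link lengths: [7.5, 4.2, 10.7]
max_reach = 7.5 + 4.2 + 10.7 = 22.4
L_max = max([7.5, 4.2, 10.7]) = 10.7
S (sum of others) = 22.4 - 10.7 = 11.7
min_reach = max(0, 10.7 - 11.7) = max(0, -1) = 0

Answer: 0.0000 22.4000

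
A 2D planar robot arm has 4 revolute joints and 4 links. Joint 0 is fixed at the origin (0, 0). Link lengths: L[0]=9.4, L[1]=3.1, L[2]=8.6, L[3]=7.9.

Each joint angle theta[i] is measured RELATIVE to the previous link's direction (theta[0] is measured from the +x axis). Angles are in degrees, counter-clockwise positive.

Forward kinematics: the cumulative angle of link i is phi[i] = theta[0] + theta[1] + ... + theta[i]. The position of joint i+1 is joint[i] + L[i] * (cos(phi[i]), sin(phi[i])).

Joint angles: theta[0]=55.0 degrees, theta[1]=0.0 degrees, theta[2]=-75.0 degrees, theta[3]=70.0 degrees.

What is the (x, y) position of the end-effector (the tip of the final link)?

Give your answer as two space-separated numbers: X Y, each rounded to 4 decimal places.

joint[0] = (0.0000, 0.0000)  (base)
link 0: phi[0] = 55 = 55 deg
  cos(55 deg) = 0.5736, sin(55 deg) = 0.8192
  joint[1] = (0.0000, 0.0000) + 9.4 * (0.5736, 0.8192) = (0.0000 + 5.3916, 0.0000 + 7.7000) = (5.3916, 7.7000)
link 1: phi[1] = 55 + 0 = 55 deg
  cos(55 deg) = 0.5736, sin(55 deg) = 0.8192
  joint[2] = (5.3916, 7.7000) + 3.1 * (0.5736, 0.8192) = (5.3916 + 1.7781, 7.7000 + 2.5394) = (7.1697, 10.2394)
link 2: phi[2] = 55 + 0 + -75 = -20 deg
  cos(-20 deg) = 0.9397, sin(-20 deg) = -0.3420
  joint[3] = (7.1697, 10.2394) + 8.6 * (0.9397, -0.3420) = (7.1697 + 8.0814, 10.2394 + -2.9414) = (15.2511, 7.2980)
link 3: phi[3] = 55 + 0 + -75 + 70 = 50 deg
  cos(50 deg) = 0.6428, sin(50 deg) = 0.7660
  joint[4] = (15.2511, 7.2980) + 7.9 * (0.6428, 0.7660) = (15.2511 + 5.0780, 7.2980 + 6.0518) = (20.3291, 13.3498)
End effector: (20.3291, 13.3498)

Answer: 20.3291 13.3498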